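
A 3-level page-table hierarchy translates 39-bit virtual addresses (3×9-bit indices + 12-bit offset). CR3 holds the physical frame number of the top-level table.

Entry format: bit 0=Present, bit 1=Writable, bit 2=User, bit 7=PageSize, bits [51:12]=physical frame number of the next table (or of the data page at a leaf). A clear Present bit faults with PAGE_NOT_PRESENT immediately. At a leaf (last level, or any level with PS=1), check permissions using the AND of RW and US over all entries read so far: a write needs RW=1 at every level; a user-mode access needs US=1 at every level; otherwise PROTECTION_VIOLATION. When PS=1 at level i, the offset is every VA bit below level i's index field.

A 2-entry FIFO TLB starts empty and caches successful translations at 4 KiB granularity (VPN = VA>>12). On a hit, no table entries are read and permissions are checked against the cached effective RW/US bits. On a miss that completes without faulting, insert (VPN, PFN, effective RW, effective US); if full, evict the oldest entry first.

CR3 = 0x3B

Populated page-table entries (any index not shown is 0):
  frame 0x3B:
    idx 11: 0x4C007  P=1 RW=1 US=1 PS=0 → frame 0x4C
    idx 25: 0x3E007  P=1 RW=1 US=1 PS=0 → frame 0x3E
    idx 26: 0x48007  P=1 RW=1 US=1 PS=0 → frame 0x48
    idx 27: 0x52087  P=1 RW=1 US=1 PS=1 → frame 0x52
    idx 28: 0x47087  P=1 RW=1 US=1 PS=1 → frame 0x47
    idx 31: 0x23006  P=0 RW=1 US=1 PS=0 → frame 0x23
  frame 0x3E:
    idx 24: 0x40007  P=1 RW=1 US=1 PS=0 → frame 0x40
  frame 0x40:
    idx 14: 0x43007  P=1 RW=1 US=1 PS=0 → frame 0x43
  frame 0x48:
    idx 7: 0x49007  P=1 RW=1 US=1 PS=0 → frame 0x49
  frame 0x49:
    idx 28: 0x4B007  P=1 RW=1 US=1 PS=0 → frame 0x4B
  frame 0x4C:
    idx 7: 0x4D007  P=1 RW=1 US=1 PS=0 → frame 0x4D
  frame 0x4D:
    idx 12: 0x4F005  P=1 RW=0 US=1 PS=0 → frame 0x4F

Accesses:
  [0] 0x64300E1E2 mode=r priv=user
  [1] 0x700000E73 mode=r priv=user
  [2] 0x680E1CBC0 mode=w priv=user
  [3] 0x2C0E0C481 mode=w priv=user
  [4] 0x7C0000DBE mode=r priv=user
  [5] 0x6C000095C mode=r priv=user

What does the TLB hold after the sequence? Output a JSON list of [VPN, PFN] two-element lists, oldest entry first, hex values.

Trace:
#0 VA=0x64300E1E2 (r,user):
  lvl0: tbl 0x3B, slot 25 ⇒ 0x3E007 (P1/RW1/US1/PS0)
  lvl1: tbl 0x3E, slot 24 ⇒ 0x40007 (P1/RW1/US1/PS0)
  lvl2: tbl 0x40, slot 14 ⇒ 0x43007 (P1/RW1/US1/PS0)
  → PA=0x431E2  (3 entries read)
#1 VA=0x700000E73 (r,user):
  lvl0: tbl 0x3B, slot 28 ⇒ 0x47087 (P1/RW1/US1/PS1)
  → PA=0x47E73 (huge @L0)  (1 entries read)
#2 VA=0x680E1CBC0 (w,user):
  lvl0: tbl 0x3B, slot 26 ⇒ 0x48007 (P1/RW1/US1/PS0)
  lvl1: tbl 0x48, slot 7 ⇒ 0x49007 (P1/RW1/US1/PS0)
  lvl2: tbl 0x49, slot 28 ⇒ 0x4B007 (P1/RW1/US1/PS0)
  → PA=0x4BBC0  (3 entries read)
#3 VA=0x2C0E0C481 (w,user):
  lvl0: tbl 0x3B, slot 11 ⇒ 0x4C007 (P1/RW1/US1/PS0)
  lvl1: tbl 0x4C, slot 7 ⇒ 0x4D007 (P1/RW1/US1/PS0)
  lvl2: tbl 0x4D, slot 12 ⇒ 0x4F005 (P1/RW0/US1/PS0)
  → PROTECTION_VIOLATION  (3 entries read)
#4 VA=0x7C0000DBE (r,user):
  lvl0: tbl 0x3B, slot 31 ⇒ 0x23006 (P0/RW1/US1/PS0)
  → PAGE_NOT_PRESENT  (1 entries read)
#5 VA=0x6C000095C (r,user):
  lvl0: tbl 0x3B, slot 27 ⇒ 0x52087 (P1/RW1/US1/PS1)
  → PA=0x5295C (huge @L0)  (1 entries read)

TLB: [["0x680E1C", "0x4B"], ["0x6C0000", "0x52"]]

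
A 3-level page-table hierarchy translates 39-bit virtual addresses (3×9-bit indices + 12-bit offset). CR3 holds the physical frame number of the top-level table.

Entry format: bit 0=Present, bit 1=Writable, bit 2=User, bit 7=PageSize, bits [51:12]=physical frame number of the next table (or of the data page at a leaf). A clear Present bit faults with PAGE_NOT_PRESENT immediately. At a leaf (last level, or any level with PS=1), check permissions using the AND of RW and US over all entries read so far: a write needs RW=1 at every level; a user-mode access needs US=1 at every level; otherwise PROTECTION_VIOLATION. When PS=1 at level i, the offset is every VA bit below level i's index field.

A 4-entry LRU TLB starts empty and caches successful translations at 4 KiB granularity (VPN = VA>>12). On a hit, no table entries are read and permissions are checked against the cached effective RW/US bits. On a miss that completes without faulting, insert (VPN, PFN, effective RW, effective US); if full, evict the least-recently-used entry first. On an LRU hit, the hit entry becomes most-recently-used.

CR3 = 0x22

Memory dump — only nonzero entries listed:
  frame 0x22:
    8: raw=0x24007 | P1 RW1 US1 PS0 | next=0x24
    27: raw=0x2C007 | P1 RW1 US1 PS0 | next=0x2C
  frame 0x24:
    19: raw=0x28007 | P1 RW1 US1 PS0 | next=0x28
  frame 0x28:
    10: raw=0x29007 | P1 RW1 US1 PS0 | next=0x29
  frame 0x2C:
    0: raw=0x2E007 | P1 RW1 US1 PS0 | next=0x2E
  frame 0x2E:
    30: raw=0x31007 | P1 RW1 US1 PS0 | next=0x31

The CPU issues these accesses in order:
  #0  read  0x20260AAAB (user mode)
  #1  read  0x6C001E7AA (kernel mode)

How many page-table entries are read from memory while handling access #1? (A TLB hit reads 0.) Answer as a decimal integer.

Per-access translation:
#0 VA=0x20260AAAB (r,user):
  [0] read 0x22 idx=8: raw=0x24007 flags P=1 W=1 U=1 S=0
  [1] read 0x24 idx=19: raw=0x28007 flags P=1 W=1 U=1 S=0
  [2] read 0x28 idx=10: raw=0x29007 flags P=1 W=1 U=1 S=0
  ✓ 0x29AAB  — 3 lookups
#1 VA=0x6C001E7AA (r,kernel):
  [0] read 0x22 idx=27: raw=0x2C007 flags P=1 W=1 U=1 S=0
  [1] read 0x2C idx=0: raw=0x2E007 flags P=1 W=1 U=1 S=0
  [2] read 0x2E idx=30: raw=0x31007 flags P=1 W=1 U=1 S=0
  ✓ 0x317AA  — 3 lookups

Entries read for #1: 3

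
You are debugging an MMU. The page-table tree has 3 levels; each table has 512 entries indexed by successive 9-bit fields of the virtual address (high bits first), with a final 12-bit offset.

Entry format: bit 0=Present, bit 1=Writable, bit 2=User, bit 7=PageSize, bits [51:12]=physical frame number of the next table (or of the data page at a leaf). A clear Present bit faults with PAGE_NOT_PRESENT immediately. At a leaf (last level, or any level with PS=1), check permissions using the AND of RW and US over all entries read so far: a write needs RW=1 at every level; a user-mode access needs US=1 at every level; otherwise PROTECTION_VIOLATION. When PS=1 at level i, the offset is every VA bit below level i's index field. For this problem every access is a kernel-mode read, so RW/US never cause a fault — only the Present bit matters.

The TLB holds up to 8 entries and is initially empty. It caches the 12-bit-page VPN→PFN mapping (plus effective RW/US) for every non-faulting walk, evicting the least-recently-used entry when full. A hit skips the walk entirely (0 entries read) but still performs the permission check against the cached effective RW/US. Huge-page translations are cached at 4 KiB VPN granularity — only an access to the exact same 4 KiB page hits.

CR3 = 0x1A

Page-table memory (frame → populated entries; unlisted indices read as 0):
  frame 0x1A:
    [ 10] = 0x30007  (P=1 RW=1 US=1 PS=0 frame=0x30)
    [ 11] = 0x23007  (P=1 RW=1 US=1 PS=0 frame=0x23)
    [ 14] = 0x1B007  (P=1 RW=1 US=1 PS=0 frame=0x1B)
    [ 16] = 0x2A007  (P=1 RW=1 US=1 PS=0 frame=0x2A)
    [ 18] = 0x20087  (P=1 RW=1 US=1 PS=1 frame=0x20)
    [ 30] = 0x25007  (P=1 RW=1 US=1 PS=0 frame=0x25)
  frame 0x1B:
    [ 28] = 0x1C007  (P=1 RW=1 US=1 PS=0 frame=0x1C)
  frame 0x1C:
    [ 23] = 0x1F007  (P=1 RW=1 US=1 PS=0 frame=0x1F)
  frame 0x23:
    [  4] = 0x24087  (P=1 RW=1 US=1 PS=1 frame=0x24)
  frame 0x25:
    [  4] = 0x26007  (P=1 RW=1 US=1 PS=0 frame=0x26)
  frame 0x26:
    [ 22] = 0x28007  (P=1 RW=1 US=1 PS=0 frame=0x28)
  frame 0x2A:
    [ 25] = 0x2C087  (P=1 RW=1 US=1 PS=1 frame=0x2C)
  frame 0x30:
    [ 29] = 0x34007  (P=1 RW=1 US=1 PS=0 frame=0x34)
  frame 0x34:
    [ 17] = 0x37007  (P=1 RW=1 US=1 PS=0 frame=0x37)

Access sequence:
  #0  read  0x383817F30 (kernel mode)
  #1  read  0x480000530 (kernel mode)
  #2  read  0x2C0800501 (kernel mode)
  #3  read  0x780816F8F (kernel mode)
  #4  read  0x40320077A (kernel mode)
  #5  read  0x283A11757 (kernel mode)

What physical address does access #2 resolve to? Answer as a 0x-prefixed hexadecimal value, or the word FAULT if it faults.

Walk each access:
#0 VA=0x383817F30 (r,kernel):
  L0 @0x1A[14] → 0x1B007  P=1,RW=1,US=1,PS=0
  L1 @0x1B[28] → 0x1C007  P=1,RW=1,US=1,PS=0
  L2 @0x1C[23] → 0x1F007  P=1,RW=1,US=1,PS=0
  → PA=0x1FF30  (3 entries read)
#1 VA=0x480000530 (r,kernel):
  L0 @0x1A[18] → 0x20087  P=1,RW=1,US=1,PS=1
  → PA=0x20530 (huge @L0)  (1 entries read)
#2 VA=0x2C0800501 (r,kernel):
  L0 @0x1A[11] → 0x23007  P=1,RW=1,US=1,PS=0
  L1 @0x23[4] → 0x24087  P=1,RW=1,US=1,PS=1
  → PA=0x24501 (huge @L1)  (2 entries read)
#3 VA=0x780816F8F (r,kernel):
  L0 @0x1A[30] → 0x25007  P=1,RW=1,US=1,PS=0
  L1 @0x25[4] → 0x26007  P=1,RW=1,US=1,PS=0
  L2 @0x26[22] → 0x28007  P=1,RW=1,US=1,PS=0
  → PA=0x28F8F  (3 entries read)
#4 VA=0x40320077A (r,kernel):
  L0 @0x1A[16] → 0x2A007  P=1,RW=1,US=1,PS=0
  L1 @0x2A[25] → 0x2C087  P=1,RW=1,US=1,PS=1
  → PA=0x2C77A (huge @L1)  (2 entries read)
#5 VA=0x283A11757 (r,kernel):
  L0 @0x1A[10] → 0x30007  P=1,RW=1,US=1,PS=0
  L1 @0x30[29] → 0x34007  P=1,RW=1,US=1,PS=0
  L2 @0x34[17] → 0x37007  P=1,RW=1,US=1,PS=0
  → PA=0x37757  (3 entries read)

Access #2 PA: 0x24501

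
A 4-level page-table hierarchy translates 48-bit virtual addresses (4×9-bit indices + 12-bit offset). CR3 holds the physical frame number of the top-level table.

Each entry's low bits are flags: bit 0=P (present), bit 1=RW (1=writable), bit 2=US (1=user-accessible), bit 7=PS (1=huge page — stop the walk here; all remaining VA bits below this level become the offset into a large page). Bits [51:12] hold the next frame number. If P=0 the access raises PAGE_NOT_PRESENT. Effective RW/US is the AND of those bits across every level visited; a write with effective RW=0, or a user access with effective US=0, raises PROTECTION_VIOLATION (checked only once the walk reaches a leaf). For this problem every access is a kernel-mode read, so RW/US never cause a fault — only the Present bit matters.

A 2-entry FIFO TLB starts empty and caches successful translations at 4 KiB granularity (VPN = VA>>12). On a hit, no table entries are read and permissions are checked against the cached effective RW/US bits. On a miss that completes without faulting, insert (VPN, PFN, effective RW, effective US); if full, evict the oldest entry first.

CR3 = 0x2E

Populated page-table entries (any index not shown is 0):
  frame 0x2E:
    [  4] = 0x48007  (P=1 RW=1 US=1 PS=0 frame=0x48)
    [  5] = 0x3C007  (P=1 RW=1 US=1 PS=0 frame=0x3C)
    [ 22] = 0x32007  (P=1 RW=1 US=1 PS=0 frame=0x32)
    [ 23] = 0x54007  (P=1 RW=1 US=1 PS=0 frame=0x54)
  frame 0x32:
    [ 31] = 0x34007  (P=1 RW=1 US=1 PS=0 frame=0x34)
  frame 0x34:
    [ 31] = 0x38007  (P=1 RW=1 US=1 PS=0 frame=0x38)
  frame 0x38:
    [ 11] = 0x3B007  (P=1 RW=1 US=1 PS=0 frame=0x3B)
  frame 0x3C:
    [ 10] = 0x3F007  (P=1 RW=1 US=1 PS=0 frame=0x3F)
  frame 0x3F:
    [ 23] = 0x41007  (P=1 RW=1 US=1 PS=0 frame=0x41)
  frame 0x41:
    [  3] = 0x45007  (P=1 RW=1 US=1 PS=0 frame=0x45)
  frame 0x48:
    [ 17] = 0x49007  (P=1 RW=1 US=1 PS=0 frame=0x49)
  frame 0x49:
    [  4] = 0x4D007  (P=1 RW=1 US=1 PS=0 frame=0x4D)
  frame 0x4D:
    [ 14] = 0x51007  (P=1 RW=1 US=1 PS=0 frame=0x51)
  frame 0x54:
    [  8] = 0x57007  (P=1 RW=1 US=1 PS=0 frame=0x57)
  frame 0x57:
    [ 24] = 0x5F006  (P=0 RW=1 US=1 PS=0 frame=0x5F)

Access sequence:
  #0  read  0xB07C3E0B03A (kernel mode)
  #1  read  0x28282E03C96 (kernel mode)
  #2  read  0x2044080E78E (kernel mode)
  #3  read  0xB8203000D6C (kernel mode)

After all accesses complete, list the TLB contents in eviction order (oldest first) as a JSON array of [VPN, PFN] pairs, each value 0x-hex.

Per-access translation:
#0 VA=0xB07C3E0B03A (r,kernel):
  lvl0: tbl 0x2E, slot 22 ⇒ 0x32007 (P1/RW1/US1/PS0)
  lvl1: tbl 0x32, slot 31 ⇒ 0x34007 (P1/RW1/US1/PS0)
  lvl2: tbl 0x34, slot 31 ⇒ 0x38007 (P1/RW1/US1/PS0)
  lvl3: tbl 0x38, slot 11 ⇒ 0x3B007 (P1/RW1/US1/PS0)
  → PA=0x3B03A  (4 entries read)
#1 VA=0x28282E03C96 (r,kernel):
  lvl0: tbl 0x2E, slot 5 ⇒ 0x3C007 (P1/RW1/US1/PS0)
  lvl1: tbl 0x3C, slot 10 ⇒ 0x3F007 (P1/RW1/US1/PS0)
  lvl2: tbl 0x3F, slot 23 ⇒ 0x41007 (P1/RW1/US1/PS0)
  lvl3: tbl 0x41, slot 3 ⇒ 0x45007 (P1/RW1/US1/PS0)
  → PA=0x45C96  (4 entries read)
#2 VA=0x2044080E78E (r,kernel):
  lvl0: tbl 0x2E, slot 4 ⇒ 0x48007 (P1/RW1/US1/PS0)
  lvl1: tbl 0x48, slot 17 ⇒ 0x49007 (P1/RW1/US1/PS0)
  lvl2: tbl 0x49, slot 4 ⇒ 0x4D007 (P1/RW1/US1/PS0)
  lvl3: tbl 0x4D, slot 14 ⇒ 0x51007 (P1/RW1/US1/PS0)
  → PA=0x5178E  (4 entries read)
#3 VA=0xB8203000D6C (r,kernel):
  lvl0: tbl 0x2E, slot 23 ⇒ 0x54007 (P1/RW1/US1/PS0)
  lvl1: tbl 0x54, slot 8 ⇒ 0x57007 (P1/RW1/US1/PS0)
  lvl2: tbl 0x57, slot 24 ⇒ 0x5F006 (P0/RW1/US1/PS0)
  → PAGE_NOT_PRESENT  (3 entries read)

TLB: [["0x28282E03", "0x45"], ["0x2044080E", "0x51"]]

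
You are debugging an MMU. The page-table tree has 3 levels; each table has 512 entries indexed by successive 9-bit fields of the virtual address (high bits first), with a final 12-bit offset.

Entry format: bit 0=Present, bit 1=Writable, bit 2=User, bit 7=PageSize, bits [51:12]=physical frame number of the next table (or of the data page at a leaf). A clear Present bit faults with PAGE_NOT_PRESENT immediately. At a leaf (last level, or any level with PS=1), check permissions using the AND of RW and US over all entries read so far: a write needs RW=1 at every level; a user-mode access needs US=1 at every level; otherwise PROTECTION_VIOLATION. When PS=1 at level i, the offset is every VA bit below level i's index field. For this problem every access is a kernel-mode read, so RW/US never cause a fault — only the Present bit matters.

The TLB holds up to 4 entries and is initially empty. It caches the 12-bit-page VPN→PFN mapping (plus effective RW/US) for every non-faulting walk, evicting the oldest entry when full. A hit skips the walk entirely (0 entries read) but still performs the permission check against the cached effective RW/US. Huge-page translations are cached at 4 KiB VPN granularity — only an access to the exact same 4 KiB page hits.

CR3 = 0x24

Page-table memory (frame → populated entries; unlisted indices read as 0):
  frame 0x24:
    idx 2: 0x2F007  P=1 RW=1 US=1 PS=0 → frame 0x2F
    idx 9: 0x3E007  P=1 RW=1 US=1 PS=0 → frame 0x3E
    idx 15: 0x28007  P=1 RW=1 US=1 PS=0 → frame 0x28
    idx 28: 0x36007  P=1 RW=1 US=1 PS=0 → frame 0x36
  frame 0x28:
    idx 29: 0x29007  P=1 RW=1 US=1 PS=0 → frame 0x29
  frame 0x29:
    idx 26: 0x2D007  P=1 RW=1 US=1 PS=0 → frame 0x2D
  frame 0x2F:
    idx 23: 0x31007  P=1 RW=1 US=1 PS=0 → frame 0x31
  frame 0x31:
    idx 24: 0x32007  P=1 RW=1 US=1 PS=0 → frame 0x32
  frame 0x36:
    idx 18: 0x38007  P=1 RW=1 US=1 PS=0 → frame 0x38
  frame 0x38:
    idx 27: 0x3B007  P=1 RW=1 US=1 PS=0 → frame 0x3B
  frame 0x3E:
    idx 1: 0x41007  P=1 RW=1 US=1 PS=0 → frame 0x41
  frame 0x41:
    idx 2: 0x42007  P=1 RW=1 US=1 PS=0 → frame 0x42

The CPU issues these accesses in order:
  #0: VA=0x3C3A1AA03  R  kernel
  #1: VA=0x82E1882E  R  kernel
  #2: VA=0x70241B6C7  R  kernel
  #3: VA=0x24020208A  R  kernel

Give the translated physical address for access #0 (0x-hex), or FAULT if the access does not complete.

Trace:
#0 VA=0x3C3A1AA03 (r,kernel):
  L0: frame=0x24 idx=15 entry=0x28007 [P=1 RW=1 US=1 PS=0]
  L1: frame=0x28 idx=29 entry=0x29007 [P=1 RW=1 US=1 PS=0]
  L2: frame=0x29 idx=26 entry=0x2D007 [P=1 RW=1 US=1 PS=0]
  → PA=0x2DA03  (3 entries read)
#1 VA=0x82E1882E (r,kernel):
  L0: frame=0x24 idx=2 entry=0x2F007 [P=1 RW=1 US=1 PS=0]
  L1: frame=0x2F idx=23 entry=0x31007 [P=1 RW=1 US=1 PS=0]
  L2: frame=0x31 idx=24 entry=0x32007 [P=1 RW=1 US=1 PS=0]
  → PA=0x3282E  (3 entries read)
#2 VA=0x70241B6C7 (r,kernel):
  L0: frame=0x24 idx=28 entry=0x36007 [P=1 RW=1 US=1 PS=0]
  L1: frame=0x36 idx=18 entry=0x38007 [P=1 RW=1 US=1 PS=0]
  L2: frame=0x38 idx=27 entry=0x3B007 [P=1 RW=1 US=1 PS=0]
  → PA=0x3B6C7  (3 entries read)
#3 VA=0x24020208A (r,kernel):
  L0: frame=0x24 idx=9 entry=0x3E007 [P=1 RW=1 US=1 PS=0]
  L1: frame=0x3E idx=1 entry=0x41007 [P=1 RW=1 US=1 PS=0]
  L2: frame=0x41 idx=2 entry=0x42007 [P=1 RW=1 US=1 PS=0]
  → PA=0x4208A  (3 entries read)

Access #0 PA: 0x2DA03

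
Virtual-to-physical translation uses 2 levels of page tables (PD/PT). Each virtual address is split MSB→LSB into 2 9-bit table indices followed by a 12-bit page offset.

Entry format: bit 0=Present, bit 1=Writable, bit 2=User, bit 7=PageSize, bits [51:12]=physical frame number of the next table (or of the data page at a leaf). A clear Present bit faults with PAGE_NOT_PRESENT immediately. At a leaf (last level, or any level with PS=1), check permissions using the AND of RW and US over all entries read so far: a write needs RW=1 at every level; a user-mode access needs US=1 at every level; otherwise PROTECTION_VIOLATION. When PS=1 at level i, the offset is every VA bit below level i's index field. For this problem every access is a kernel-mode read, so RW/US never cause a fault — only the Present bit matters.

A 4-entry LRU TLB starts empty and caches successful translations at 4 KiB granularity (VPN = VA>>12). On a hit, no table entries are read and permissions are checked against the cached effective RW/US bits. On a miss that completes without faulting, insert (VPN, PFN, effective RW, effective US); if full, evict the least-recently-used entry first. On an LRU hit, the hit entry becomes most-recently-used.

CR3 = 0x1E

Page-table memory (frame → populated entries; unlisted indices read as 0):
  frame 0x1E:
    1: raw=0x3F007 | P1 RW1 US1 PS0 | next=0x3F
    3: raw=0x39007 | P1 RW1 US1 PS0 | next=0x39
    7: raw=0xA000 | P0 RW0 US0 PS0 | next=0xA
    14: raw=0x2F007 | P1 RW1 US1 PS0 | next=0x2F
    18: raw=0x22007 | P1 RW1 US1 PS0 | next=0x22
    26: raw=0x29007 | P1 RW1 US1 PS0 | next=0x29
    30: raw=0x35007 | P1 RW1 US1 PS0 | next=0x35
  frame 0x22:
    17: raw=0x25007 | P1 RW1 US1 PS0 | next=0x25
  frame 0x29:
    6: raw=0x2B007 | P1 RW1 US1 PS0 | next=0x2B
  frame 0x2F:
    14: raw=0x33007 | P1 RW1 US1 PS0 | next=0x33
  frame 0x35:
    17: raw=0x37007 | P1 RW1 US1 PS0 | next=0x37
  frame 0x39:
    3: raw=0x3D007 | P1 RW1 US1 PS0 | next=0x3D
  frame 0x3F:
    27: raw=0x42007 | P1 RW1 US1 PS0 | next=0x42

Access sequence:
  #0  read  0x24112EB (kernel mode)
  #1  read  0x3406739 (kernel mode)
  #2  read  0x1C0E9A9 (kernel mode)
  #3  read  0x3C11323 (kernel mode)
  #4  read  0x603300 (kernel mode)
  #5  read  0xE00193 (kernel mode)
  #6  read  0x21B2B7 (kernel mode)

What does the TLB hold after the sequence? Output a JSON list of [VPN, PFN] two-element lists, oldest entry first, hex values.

Trace:
#0 VA=0x24112EB (r,kernel):
  L0: frame=0x1E idx=18 entry=0x22007 [P=1 RW=1 US=1 PS=0]
  L1: frame=0x22 idx=17 entry=0x25007 [P=1 RW=1 US=1 PS=0]
  ⇒ phys 0x252EB  [2 reads]
#1 VA=0x3406739 (r,kernel):
  L0: frame=0x1E idx=26 entry=0x29007 [P=1 RW=1 US=1 PS=0]
  L1: frame=0x29 idx=6 entry=0x2B007 [P=1 RW=1 US=1 PS=0]
  ⇒ phys 0x2B739  [2 reads]
#2 VA=0x1C0E9A9 (r,kernel):
  L0: frame=0x1E idx=14 entry=0x2F007 [P=1 RW=1 US=1 PS=0]
  L1: frame=0x2F idx=14 entry=0x33007 [P=1 RW=1 US=1 PS=0]
  ⇒ phys 0x339A9  [2 reads]
#3 VA=0x3C11323 (r,kernel):
  L0: frame=0x1E idx=30 entry=0x35007 [P=1 RW=1 US=1 PS=0]
  L1: frame=0x35 idx=17 entry=0x37007 [P=1 RW=1 US=1 PS=0]
  ⇒ phys 0x37323  [2 reads]
#4 VA=0x603300 (r,kernel):
  L0: frame=0x1E idx=3 entry=0x39007 [P=1 RW=1 US=1 PS=0]
  L1: frame=0x39 idx=3 entry=0x3D007 [P=1 RW=1 US=1 PS=0]
  ⇒ phys 0x3D300  [2 reads]
#5 VA=0xE00193 (r,kernel):
  L0: frame=0x1E idx=7 entry=0xA000 [P=0 RW=0 US=0 PS=0]
  ✗ PAGE_NOT_PRESENT  [1 reads]
#6 VA=0x21B2B7 (r,kernel):
  L0: frame=0x1E idx=1 entry=0x3F007 [P=1 RW=1 US=1 PS=0]
  L1: frame=0x3F idx=27 entry=0x42007 [P=1 RW=1 US=1 PS=0]
  ⇒ phys 0x422B7  [2 reads]

TLB: [["0x1C0E", "0x33"], ["0x3C11", "0x37"], ["0x603", "0x3D"], ["0x21B", "0x42"]]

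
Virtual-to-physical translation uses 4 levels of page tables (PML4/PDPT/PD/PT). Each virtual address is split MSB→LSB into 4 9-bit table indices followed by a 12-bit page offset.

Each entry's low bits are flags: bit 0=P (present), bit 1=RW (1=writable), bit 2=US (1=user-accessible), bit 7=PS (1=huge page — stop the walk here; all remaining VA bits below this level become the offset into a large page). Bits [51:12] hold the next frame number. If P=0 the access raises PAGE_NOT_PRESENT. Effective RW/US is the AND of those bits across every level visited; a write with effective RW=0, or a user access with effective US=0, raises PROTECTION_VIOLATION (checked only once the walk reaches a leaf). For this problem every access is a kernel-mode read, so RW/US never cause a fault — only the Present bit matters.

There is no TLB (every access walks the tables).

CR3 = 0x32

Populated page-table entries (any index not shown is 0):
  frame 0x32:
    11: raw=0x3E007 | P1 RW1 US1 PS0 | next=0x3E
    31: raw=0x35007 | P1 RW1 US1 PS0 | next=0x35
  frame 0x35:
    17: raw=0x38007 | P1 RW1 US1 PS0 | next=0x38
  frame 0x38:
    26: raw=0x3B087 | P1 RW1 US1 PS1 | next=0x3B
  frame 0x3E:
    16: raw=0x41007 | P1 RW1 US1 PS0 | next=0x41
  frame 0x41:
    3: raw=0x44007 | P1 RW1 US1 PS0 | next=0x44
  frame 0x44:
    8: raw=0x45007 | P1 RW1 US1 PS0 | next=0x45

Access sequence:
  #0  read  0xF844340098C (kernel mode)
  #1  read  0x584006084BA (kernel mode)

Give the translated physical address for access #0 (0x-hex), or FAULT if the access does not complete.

Trace:
#0 VA=0xF844340098C (r,kernel):
  L0: frame=0x32 idx=31 entry=0x35007 [P=1 RW=1 US=1 PS=0]
  L1: frame=0x35 idx=17 entry=0x38007 [P=1 RW=1 US=1 PS=0]
  L2: frame=0x38 idx=26 entry=0x3B087 [P=1 RW=1 US=1 PS=1]
  → PA=0x3B98C (huge @L2)  (3 entries read)
#1 VA=0x584006084BA (r,kernel):
  L0: frame=0x32 idx=11 entry=0x3E007 [P=1 RW=1 US=1 PS=0]
  L1: frame=0x3E idx=16 entry=0x41007 [P=1 RW=1 US=1 PS=0]
  L2: frame=0x41 idx=3 entry=0x44007 [P=1 RW=1 US=1 PS=0]
  L3: frame=0x44 idx=8 entry=0x45007 [P=1 RW=1 US=1 PS=0]
  → PA=0x454BA  (4 entries read)

Access #0 PA: 0x3B98C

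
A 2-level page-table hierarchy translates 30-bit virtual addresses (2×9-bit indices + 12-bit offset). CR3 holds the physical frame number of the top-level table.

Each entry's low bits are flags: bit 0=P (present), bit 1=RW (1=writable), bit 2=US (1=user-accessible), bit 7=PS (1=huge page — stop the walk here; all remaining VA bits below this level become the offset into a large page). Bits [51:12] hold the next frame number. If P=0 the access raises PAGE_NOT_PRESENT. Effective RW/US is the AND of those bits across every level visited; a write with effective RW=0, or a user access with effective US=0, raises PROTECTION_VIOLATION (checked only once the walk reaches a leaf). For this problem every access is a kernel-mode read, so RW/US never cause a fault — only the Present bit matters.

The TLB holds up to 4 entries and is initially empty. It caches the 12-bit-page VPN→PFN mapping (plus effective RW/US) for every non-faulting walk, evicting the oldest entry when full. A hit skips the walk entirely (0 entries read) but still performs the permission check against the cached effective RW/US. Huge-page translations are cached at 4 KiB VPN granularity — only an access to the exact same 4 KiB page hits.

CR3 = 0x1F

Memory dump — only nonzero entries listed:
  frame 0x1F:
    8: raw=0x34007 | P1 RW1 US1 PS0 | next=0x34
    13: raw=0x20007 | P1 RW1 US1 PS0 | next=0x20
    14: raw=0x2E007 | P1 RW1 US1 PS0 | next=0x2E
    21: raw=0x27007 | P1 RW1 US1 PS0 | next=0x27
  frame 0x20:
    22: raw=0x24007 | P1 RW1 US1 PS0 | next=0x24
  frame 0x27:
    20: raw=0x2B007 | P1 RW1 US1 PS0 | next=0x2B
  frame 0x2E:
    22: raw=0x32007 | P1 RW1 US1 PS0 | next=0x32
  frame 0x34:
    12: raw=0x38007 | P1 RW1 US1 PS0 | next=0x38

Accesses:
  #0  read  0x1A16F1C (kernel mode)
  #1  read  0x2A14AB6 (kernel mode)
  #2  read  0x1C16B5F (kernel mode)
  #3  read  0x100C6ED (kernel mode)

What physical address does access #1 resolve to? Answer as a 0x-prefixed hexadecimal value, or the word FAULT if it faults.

Trace:
#0 VA=0x1A16F1C (r,kernel):
  L0 @0x1F[13] → 0x20007  P=1,RW=1,US=1,PS=0
  L1 @0x20[22] → 0x24007  P=1,RW=1,US=1,PS=0
  → PA=0x24F1C  (2 entries read)
#1 VA=0x2A14AB6 (r,kernel):
  L0 @0x1F[21] → 0x27007  P=1,RW=1,US=1,PS=0
  L1 @0x27[20] → 0x2B007  P=1,RW=1,US=1,PS=0
  → PA=0x2BAB6  (2 entries read)
#2 VA=0x1C16B5F (r,kernel):
  L0 @0x1F[14] → 0x2E007  P=1,RW=1,US=1,PS=0
  L1 @0x2E[22] → 0x32007  P=1,RW=1,US=1,PS=0
  → PA=0x32B5F  (2 entries read)
#3 VA=0x100C6ED (r,kernel):
  L0 @0x1F[8] → 0x34007  P=1,RW=1,US=1,PS=0
  L1 @0x34[12] → 0x38007  P=1,RW=1,US=1,PS=0
  → PA=0x386ED  (2 entries read)

Access #1 PA: 0x2BAB6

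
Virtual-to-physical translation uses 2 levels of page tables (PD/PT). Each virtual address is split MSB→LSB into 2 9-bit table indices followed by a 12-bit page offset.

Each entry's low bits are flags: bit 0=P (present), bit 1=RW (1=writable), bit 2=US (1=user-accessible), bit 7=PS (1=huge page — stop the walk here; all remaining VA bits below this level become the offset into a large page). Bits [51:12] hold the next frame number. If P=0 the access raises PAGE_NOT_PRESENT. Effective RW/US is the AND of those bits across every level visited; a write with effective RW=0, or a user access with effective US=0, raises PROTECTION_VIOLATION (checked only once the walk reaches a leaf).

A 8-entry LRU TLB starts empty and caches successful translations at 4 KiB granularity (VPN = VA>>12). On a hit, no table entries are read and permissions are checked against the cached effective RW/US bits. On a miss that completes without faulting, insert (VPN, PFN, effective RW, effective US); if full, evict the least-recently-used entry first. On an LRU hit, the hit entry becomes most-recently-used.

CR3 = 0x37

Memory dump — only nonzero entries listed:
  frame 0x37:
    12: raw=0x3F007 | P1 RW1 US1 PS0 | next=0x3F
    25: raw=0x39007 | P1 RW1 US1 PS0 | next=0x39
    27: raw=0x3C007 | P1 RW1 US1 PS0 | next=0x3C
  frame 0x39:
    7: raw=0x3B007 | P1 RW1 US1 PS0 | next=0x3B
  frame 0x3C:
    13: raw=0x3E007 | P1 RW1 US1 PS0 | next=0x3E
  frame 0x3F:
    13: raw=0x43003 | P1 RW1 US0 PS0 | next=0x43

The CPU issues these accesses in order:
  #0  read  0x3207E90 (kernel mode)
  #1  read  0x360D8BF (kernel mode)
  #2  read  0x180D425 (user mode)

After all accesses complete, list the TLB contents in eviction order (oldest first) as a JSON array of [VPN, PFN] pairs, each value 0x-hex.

Per-access translation:
#0 VA=0x3207E90 (r,kernel):
  L0 @0x37[25] → 0x39007  P=1,RW=1,US=1,PS=0
  L1 @0x39[7] → 0x3B007  P=1,RW=1,US=1,PS=0
  ✓ 0x3BE90  — 2 lookups
#1 VA=0x360D8BF (r,kernel):
  L0 @0x37[27] → 0x3C007  P=1,RW=1,US=1,PS=0
  L1 @0x3C[13] → 0x3E007  P=1,RW=1,US=1,PS=0
  ✓ 0x3E8BF  — 2 lookups
#2 VA=0x180D425 (r,user):
  L0 @0x37[12] → 0x3F007  P=1,RW=1,US=1,PS=0
  L1 @0x3F[13] → 0x43003  P=1,RW=1,US=0,PS=0
  ⇒ fault: PROTECTION_VIOLATION  — 2 lookups

TLB: [["0x3207", "0x3B"], ["0x360D", "0x3E"]]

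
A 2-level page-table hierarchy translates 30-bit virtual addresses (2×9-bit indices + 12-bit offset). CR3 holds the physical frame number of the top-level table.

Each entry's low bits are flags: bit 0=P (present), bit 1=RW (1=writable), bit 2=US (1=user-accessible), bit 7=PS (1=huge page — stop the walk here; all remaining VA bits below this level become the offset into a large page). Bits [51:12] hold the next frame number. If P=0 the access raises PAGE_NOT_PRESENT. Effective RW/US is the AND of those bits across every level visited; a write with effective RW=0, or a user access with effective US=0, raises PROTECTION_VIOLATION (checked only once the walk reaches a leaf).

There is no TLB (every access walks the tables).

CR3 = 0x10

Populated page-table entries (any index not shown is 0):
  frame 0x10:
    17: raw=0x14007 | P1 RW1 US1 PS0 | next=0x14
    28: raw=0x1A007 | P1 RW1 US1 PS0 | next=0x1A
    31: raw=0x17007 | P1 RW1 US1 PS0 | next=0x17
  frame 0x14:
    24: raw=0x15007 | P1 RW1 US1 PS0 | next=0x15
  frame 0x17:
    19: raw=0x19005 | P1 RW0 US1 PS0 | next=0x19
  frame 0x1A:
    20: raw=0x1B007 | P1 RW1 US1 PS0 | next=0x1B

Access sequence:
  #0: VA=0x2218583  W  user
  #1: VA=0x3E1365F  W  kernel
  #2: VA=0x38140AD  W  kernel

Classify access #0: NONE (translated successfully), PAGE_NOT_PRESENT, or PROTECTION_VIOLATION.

Walk each access:
#0 VA=0x2218583 (w,user):
  [0] read 0x10 idx=17: raw=0x14007 flags P=1 W=1 U=1 S=0
  [1] read 0x14 idx=24: raw=0x15007 flags P=1 W=1 U=1 S=0
  ✓ 0x15583  — 2 lookups
#1 VA=0x3E1365F (w,kernel):
  [0] read 0x10 idx=31: raw=0x17007 flags P=1 W=1 U=1 S=0
  [1] read 0x17 idx=19: raw=0x19005 flags P=1 W=0 U=1 S=0
  ⇒ fault: PROTECTION_VIOLATION  — 2 lookups
#2 VA=0x38140AD (w,kernel):
  [0] read 0x10 idx=28: raw=0x1A007 flags P=1 W=1 U=1 S=0
  [1] read 0x1A idx=20: raw=0x1B007 flags P=1 W=1 U=1 S=0
  ✓ 0x1B0AD  — 2 lookups

Access #0 fault: NONE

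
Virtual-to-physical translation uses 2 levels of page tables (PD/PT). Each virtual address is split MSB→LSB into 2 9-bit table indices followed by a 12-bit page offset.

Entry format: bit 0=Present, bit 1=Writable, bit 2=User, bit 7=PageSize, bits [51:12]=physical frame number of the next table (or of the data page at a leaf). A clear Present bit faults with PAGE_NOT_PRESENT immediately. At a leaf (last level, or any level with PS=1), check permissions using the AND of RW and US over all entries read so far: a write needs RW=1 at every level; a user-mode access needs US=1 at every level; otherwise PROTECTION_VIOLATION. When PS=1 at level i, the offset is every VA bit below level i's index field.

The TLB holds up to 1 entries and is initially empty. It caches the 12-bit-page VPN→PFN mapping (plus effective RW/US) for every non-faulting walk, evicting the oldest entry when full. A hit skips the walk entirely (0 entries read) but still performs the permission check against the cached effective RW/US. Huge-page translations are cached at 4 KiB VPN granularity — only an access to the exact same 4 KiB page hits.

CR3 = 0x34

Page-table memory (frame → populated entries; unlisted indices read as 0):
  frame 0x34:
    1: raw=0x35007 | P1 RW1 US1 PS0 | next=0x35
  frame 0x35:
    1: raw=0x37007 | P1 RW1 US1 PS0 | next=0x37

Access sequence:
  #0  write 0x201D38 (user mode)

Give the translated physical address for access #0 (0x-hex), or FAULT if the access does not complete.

Per-access translation:
#0 VA=0x201D38 (w,user):
  lvl0: tbl 0x34, slot 1 ⇒ 0x35007 (P1/RW1/US1/PS0)
  lvl1: tbl 0x35, slot 1 ⇒ 0x37007 (P1/RW1/US1/PS0)
  ✓ 0x37D38  — 2 lookups

Access #0 PA: 0x37D38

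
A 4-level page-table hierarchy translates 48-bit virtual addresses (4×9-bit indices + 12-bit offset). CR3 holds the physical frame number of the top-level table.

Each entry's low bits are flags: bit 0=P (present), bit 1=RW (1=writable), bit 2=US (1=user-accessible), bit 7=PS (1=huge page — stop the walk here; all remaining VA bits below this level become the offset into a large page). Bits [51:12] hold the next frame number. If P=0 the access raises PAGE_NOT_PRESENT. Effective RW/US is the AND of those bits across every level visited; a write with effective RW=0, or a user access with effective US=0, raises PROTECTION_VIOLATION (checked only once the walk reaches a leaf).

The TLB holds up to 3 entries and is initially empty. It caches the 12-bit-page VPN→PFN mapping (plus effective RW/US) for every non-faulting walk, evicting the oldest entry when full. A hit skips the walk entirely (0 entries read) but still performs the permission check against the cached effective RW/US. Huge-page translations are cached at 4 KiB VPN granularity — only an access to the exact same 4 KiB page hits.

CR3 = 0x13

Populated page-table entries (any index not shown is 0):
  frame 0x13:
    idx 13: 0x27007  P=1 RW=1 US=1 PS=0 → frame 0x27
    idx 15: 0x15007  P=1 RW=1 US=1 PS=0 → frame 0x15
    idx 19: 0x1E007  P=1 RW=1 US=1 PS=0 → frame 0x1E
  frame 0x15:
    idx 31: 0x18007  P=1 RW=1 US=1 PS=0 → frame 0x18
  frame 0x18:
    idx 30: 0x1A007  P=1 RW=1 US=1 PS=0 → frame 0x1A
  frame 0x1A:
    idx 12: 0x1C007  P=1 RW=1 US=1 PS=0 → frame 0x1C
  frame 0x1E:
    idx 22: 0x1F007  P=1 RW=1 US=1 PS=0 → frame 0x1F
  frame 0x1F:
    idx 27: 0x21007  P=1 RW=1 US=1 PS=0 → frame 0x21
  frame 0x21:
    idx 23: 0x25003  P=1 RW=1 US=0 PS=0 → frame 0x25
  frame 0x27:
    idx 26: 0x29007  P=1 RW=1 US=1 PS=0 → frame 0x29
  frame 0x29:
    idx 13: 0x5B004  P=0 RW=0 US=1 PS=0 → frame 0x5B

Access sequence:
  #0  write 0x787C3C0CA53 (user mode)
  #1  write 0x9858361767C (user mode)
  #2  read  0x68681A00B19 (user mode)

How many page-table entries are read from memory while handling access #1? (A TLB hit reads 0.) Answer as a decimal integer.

Walk each access:
#0 VA=0x787C3C0CA53 (w,user):
  [0] read 0x13 idx=15: raw=0x15007 flags P=1 W=1 U=1 S=0
  [1] read 0x15 idx=31: raw=0x18007 flags P=1 W=1 U=1 S=0
  [2] read 0x18 idx=30: raw=0x1A007 flags P=1 W=1 U=1 S=0
  [3] read 0x1A idx=12: raw=0x1C007 flags P=1 W=1 U=1 S=0
  ✓ 0x1CA53  — 4 lookups
#1 VA=0x9858361767C (w,user):
  [0] read 0x13 idx=19: raw=0x1E007 flags P=1 W=1 U=1 S=0
  [1] read 0x1E idx=22: raw=0x1F007 flags P=1 W=1 U=1 S=0
  [2] read 0x1F idx=27: raw=0x21007 flags P=1 W=1 U=1 S=0
  [3] read 0x21 idx=23: raw=0x25003 flags P=1 W=1 U=0 S=0
  → PROTECTION_VIOLATION  (4 entries read)
#2 VA=0x68681A00B19 (r,user):
  [0] read 0x13 idx=13: raw=0x27007 flags P=1 W=1 U=1 S=0
  [1] read 0x27 idx=26: raw=0x29007 flags P=1 W=1 U=1 S=0
  [2] read 0x29 idx=13: raw=0x5B004 flags P=0 W=0 U=1 S=0
  → PAGE_NOT_PRESENT  (3 entries read)

Entries read for #1: 4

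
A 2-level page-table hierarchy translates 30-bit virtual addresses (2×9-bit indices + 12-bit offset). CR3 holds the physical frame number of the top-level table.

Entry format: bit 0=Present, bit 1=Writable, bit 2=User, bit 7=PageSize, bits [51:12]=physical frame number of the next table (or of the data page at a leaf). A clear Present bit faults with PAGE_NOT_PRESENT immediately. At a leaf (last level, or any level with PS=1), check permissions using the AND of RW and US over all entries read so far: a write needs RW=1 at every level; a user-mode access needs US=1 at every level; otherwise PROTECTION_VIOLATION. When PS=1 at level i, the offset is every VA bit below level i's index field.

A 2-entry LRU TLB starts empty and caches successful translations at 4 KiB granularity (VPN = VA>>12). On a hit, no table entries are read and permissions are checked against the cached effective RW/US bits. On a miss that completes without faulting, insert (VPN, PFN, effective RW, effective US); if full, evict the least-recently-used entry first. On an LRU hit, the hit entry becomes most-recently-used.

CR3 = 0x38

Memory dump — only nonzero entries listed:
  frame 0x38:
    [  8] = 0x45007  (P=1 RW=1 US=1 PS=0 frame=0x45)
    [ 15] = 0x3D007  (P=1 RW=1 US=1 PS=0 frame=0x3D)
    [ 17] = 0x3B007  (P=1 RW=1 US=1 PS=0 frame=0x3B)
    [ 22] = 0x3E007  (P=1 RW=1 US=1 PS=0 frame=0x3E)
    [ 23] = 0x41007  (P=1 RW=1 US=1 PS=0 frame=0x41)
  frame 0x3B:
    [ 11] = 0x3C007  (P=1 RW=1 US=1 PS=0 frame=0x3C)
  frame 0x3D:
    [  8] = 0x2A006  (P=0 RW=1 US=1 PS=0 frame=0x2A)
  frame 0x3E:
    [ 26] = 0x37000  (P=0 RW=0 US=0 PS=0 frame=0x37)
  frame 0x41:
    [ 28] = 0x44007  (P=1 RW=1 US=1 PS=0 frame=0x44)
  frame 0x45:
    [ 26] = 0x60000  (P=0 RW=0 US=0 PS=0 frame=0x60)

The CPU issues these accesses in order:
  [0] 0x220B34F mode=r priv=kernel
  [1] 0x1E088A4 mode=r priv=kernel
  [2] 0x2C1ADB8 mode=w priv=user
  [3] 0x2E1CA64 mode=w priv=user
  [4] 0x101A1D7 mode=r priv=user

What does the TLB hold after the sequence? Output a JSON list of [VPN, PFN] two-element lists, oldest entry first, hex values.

Trace:
#0 VA=0x220B34F (r,kernel):
  L0: frame=0x38 idx=17 entry=0x3B007 [P=1 RW=1 US=1 PS=0]
  L1: frame=0x3B idx=11 entry=0x3C007 [P=1 RW=1 US=1 PS=0]
  ✓ 0x3C34F  — 2 lookups
#1 VA=0x1E088A4 (r,kernel):
  L0: frame=0x38 idx=15 entry=0x3D007 [P=1 RW=1 US=1 PS=0]
  L1: frame=0x3D idx=8 entry=0x2A006 [P=0 RW=1 US=1 PS=0]
  → PAGE_NOT_PRESENT  (2 entries read)
#2 VA=0x2C1ADB8 (w,user):
  L0: frame=0x38 idx=22 entry=0x3E007 [P=1 RW=1 US=1 PS=0]
  L1: frame=0x3E idx=26 entry=0x37000 [P=0 RW=0 US=0 PS=0]
  → PAGE_NOT_PRESENT  (2 entries read)
#3 VA=0x2E1CA64 (w,user):
  L0: frame=0x38 idx=23 entry=0x41007 [P=1 RW=1 US=1 PS=0]
  L1: frame=0x41 idx=28 entry=0x44007 [P=1 RW=1 US=1 PS=0]
  ✓ 0x44A64  — 2 lookups
#4 VA=0x101A1D7 (r,user):
  L0: frame=0x38 idx=8 entry=0x45007 [P=1 RW=1 US=1 PS=0]
  L1: frame=0x45 idx=26 entry=0x60000 [P=0 RW=0 US=0 PS=0]
  → PAGE_NOT_PRESENT  (2 entries read)

TLB: [["0x220B", "0x3C"], ["0x2E1C", "0x44"]]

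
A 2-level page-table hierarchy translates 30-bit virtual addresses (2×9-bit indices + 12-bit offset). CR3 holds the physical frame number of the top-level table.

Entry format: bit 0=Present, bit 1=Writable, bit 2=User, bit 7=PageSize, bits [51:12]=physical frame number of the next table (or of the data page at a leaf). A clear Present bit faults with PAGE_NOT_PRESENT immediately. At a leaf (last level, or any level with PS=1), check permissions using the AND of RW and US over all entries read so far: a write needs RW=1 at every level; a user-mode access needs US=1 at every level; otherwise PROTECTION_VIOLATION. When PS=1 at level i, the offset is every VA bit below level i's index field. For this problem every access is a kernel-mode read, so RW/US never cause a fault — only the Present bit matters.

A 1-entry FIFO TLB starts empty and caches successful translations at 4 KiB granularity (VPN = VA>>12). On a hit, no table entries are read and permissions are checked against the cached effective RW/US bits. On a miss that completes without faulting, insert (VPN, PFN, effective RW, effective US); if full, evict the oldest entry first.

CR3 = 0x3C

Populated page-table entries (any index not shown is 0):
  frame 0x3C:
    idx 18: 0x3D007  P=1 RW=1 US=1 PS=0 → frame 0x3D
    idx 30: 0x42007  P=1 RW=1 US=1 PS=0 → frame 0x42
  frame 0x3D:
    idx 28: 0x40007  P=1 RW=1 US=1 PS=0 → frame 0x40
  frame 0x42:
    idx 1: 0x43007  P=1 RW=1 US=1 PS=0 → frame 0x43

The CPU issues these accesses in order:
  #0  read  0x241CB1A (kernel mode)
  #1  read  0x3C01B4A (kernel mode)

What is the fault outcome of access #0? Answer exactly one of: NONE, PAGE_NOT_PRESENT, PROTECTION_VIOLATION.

Walk each access:
#0 VA=0x241CB1A (r,kernel):
  [0] read 0x3C idx=18: raw=0x3D007 flags P=1 W=1 U=1 S=0
  [1] read 0x3D idx=28: raw=0x40007 flags P=1 W=1 U=1 S=0
  ✓ 0x40B1A  — 2 lookups
#1 VA=0x3C01B4A (r,kernel):
  [0] read 0x3C idx=30: raw=0x42007 flags P=1 W=1 U=1 S=0
  [1] read 0x42 idx=1: raw=0x43007 flags P=1 W=1 U=1 S=0
  ✓ 0x43B4A  — 2 lookups

Access #0 fault: NONE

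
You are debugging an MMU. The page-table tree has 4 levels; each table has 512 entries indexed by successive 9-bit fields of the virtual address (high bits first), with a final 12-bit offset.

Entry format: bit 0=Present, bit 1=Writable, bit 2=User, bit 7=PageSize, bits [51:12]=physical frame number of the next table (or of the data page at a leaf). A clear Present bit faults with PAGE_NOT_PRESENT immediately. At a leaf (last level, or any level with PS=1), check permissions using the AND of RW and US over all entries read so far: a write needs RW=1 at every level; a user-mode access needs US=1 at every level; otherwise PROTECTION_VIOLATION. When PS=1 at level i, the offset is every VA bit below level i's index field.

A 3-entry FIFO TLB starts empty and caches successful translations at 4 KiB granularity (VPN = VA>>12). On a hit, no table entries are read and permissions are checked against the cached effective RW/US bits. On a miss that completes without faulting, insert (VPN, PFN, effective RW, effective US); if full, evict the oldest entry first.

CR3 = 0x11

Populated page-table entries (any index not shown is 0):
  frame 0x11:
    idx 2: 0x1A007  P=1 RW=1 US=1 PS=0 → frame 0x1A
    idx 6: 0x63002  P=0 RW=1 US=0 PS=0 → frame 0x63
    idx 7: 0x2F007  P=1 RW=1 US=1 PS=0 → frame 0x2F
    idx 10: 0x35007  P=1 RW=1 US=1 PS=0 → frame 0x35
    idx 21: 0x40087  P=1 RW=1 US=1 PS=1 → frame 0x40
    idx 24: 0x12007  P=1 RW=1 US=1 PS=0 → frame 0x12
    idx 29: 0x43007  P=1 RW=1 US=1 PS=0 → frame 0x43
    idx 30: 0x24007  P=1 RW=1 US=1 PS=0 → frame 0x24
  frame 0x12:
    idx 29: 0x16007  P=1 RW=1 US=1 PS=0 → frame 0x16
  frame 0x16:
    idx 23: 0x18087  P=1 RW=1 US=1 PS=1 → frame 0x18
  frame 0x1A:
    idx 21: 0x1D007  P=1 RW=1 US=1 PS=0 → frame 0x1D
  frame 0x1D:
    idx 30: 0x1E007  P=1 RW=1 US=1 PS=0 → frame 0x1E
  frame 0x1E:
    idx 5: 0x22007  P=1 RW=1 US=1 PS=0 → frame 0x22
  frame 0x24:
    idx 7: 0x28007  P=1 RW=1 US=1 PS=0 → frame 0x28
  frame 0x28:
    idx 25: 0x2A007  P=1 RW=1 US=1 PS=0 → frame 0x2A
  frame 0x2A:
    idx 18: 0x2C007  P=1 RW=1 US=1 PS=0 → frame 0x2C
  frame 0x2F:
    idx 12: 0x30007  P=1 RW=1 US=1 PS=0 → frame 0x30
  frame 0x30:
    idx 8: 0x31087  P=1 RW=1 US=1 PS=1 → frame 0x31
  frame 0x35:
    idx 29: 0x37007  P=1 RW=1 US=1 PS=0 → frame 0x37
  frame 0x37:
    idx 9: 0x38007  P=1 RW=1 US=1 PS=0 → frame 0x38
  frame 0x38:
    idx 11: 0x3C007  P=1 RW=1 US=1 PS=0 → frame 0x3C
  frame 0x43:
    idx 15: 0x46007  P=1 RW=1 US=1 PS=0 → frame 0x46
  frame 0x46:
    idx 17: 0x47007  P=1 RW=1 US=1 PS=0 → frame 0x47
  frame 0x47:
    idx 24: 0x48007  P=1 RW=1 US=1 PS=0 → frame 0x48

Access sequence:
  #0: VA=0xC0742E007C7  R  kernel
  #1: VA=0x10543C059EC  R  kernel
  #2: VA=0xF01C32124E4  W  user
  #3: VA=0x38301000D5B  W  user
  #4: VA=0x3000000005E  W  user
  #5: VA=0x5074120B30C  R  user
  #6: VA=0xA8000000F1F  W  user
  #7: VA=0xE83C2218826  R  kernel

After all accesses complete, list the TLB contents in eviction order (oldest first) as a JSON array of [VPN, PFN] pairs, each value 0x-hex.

Walk each access:
#0 VA=0xC0742E007C7 (r,kernel):
  L0 @0x11[24] → 0x12007  P=1,RW=1,US=1,PS=0
  L1 @0x12[29] → 0x16007  P=1,RW=1,US=1,PS=0
  L2 @0x16[23] → 0x18087  P=1,RW=1,US=1,PS=1
  ✓ 0x187C7 (huge @L2)  — 3 lookups
#1 VA=0x10543C059EC (r,kernel):
  L0 @0x11[2] → 0x1A007  P=1,RW=1,US=1,PS=0
  L1 @0x1A[21] → 0x1D007  P=1,RW=1,US=1,PS=0
  L2 @0x1D[30] → 0x1E007  P=1,RW=1,US=1,PS=0
  L3 @0x1E[5] → 0x22007  P=1,RW=1,US=1,PS=0
  ✓ 0x229EC  — 4 lookups
#2 VA=0xF01C32124E4 (w,user):
  L0 @0x11[30] → 0x24007  P=1,RW=1,US=1,PS=0
  L1 @0x24[7] → 0x28007  P=1,RW=1,US=1,PS=0
  L2 @0x28[25] → 0x2A007  P=1,RW=1,US=1,PS=0
  L3 @0x2A[18] → 0x2C007  P=1,RW=1,US=1,PS=0
  ✓ 0x2C4E4  — 4 lookups
#3 VA=0x38301000D5B (w,user):
  L0 @0x11[7] → 0x2F007  P=1,RW=1,US=1,PS=0
  L1 @0x2F[12] → 0x30007  P=1,RW=1,US=1,PS=0
  L2 @0x30[8] → 0x31087  P=1,RW=1,US=1,PS=1
  ✓ 0x31D5B (huge @L2)  — 3 lookups
#4 VA=0x3000000005E (w,user):
  L0 @0x11[6] → 0x63002  P=0,RW=1,US=0,PS=0
  ✗ PAGE_NOT_PRESENT  [1 reads]
#5 VA=0x5074120B30C (r,user):
  L0 @0x11[10] → 0x35007  P=1,RW=1,US=1,PS=0
  L1 @0x35[29] → 0x37007  P=1,RW=1,US=1,PS=0
  L2 @0x37[9] → 0x38007  P=1,RW=1,US=1,PS=0
  L3 @0x38[11] → 0x3C007  P=1,RW=1,US=1,PS=0
  ✓ 0x3C30C  — 4 lookups
#6 VA=0xA8000000F1F (w,user):
  L0 @0x11[21] → 0x40087  P=1,RW=1,US=1,PS=1
  ✓ 0x40F1F (huge @L0)  — 1 lookups
#7 VA=0xE83C2218826 (r,kernel):
  L0 @0x11[29] → 0x43007  P=1,RW=1,US=1,PS=0
  L1 @0x43[15] → 0x46007  P=1,RW=1,US=1,PS=0
  L2 @0x46[17] → 0x47007  P=1,RW=1,US=1,PS=0
  L3 @0x47[24] → 0x48007  P=1,RW=1,US=1,PS=0
  ✓ 0x48826  — 4 lookups

TLB: [["0x5074120B", "0x3C"], ["0xA8000000", "0x40"], ["0xE83C2218", "0x48"]]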